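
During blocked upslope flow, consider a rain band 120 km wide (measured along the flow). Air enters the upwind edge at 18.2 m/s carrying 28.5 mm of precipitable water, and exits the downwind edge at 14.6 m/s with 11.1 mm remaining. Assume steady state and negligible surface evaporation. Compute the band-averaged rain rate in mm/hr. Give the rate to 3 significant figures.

R ≈ 10.7 mm/hr

Column moisture flux per unit crosswind length is F = V × PW.
Inflow: F_in = 18.2 × 28.5 = 518.7 mm·m/s
Outflow: F_out = 14.6 × 11.1 = 162.06 mm·m/s
Steady-state rate R = (F_in − F_out)/L = (518.7 − 162.06) / 120000 m = 2.972e-03 mm/s.
R = 2.972e-03 × 3600 = 10.7 mm/hr.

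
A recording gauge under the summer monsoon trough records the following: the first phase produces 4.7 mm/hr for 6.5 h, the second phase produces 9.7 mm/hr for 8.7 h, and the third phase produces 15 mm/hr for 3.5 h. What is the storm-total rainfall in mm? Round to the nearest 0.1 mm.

Total = Σ Rᵢ Δtᵢ = 4.7 × 6.5 + 9.7 × 8.7 + 15 × 3.5
      = 30.55 + 84.39 + 52.5 = 167.4 mm.

total ≈ 167.4 mm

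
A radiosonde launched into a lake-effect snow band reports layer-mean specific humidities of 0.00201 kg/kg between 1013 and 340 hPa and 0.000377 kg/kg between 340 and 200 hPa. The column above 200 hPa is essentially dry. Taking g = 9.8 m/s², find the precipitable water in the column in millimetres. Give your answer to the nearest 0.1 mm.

PW ≈ 14.3 mm

Precipitable water is the column-integrated vapour mass per unit area: PW = (1/g) Σ q̄ Δp, with q in kg/kg and Δp in Pa (1 kg/m² of water = 1 mm).
Layer 1013–340 hPa: Δp = 673 hPa = 67300 Pa, q̄ = 0.00201 kg/kg → 0.00201 × 67300 / 9.8 = 13.80 mm
Layer 340–200 hPa: Δp = 140 hPa = 14000 Pa, q̄ = 0.000377 kg/kg → 0.000377 × 14000 / 9.8 = 0.54 mm
PW = 13.80 + 0.54 = 14.34 ≈ 14.3 mm.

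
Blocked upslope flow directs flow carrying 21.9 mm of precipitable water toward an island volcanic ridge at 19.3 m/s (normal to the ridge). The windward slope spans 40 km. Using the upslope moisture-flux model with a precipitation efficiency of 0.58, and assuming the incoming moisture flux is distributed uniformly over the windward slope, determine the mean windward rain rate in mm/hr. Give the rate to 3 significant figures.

R ≈ 22.1 mm/hr

Incoming column moisture flux per unit ridge length: F = V × PW = 19.3 × 21.9 = 422.67 mm·m/s.
Spread over the 40 km slope with efficiency ε = 0.58: R = ε·F/W = 0.58 × 422.67 / 40000 m = 6.129e-03 mm/s.
R = 6.129e-03 × 3600 = 22.1 mm/hr.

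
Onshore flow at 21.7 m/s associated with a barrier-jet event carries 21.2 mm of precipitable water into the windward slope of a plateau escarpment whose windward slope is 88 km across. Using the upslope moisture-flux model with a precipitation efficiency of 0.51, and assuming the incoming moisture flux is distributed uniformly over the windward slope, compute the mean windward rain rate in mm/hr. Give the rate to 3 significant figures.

R ≈ 9.60 mm/hr

Incoming column moisture flux per unit ridge length: F = V × PW = 21.7 × 21.2 = 460.04 mm·m/s.
Spread over the 88 km slope with efficiency ε = 0.51: R = ε·F/W = 0.51 × 460.04 / 88000 m = 2.666e-03 mm/s.
R = 2.666e-03 × 3600 = 9.60 mm/hr.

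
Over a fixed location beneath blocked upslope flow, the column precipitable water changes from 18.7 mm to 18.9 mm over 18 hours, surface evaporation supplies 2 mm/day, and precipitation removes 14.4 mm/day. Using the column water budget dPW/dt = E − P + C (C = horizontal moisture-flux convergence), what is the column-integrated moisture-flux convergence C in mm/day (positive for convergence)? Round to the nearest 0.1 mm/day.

dPW/dt = (18.9 − 18.7) mm / (18/24 day) = +0.267 mm/day.
C = dPW/dt − E + P = (+0.267) − 2 + 14.4 = 12.7 mm/day.

C ≈ 12.7 mm/day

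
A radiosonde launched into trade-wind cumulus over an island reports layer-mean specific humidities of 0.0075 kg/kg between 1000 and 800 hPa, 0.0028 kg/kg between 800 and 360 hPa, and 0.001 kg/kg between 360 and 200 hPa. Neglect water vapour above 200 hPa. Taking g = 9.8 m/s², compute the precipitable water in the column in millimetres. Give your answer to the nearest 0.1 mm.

Precipitable water is the column-integrated vapour mass per unit area: PW = (1/g) Σ q̄ Δp, with q in kg/kg and Δp in Pa (1 kg/m² of water = 1 mm).
Layer 1000–800 hPa: Δp = 200 hPa = 20000 Pa, q̄ = 0.0075 kg/kg → 0.0075 × 20000 / 9.8 = 15.31 mm
Layer 800–360 hPa: Δp = 440 hPa = 44000 Pa, q̄ = 0.0028 kg/kg → 0.0028 × 44000 / 9.8 = 12.57 mm
Layer 360–200 hPa: Δp = 160 hPa = 16000 Pa, q̄ = 0.001 kg/kg → 0.001 × 16000 / 9.8 = 1.63 mm
PW = 15.31 + 12.57 + 1.63 = 29.51 ≈ 29.5 mm.

PW ≈ 29.5 mm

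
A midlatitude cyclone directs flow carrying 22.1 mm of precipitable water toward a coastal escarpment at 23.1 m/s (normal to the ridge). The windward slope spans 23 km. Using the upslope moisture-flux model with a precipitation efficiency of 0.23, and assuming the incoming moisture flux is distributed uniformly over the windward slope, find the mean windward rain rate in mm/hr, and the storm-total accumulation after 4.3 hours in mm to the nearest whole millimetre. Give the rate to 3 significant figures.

R ≈ 18.4 mm/hr; total ≈ 79 mm

Incoming column moisture flux per unit ridge length: F = V × PW = 23.1 × 22.1 = 510.51 mm·m/s.
Spread over the 23 km slope with efficiency ε = 0.23: R = ε·F/W = 0.23 × 510.51 / 23000 m = 5.105e-03 mm/s.
R = 5.105e-03 × 3600 = 18.4 mm/hr.
Over 4.3 h: total = 18.4 × 4.3 = 79.12 ≈ 79 mm.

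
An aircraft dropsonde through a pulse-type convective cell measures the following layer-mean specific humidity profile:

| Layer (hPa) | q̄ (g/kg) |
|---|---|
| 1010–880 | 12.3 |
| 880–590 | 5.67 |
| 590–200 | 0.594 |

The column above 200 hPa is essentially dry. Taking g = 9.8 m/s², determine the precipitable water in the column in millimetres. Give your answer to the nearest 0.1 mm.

Precipitable water is the column-integrated vapour mass per unit area: PW = (1/g) Σ q̄ Δp, with q in kg/kg and Δp in Pa (1 kg/m² of water = 1 mm).
Layer 1010–880 hPa: Δp = 130 hPa = 13000 Pa, q̄ = 0.0123 kg/kg → 0.0123 × 13000 / 9.8 = 16.32 mm
Layer 880–590 hPa: Δp = 290 hPa = 29000 Pa, q̄ = 0.00567 kg/kg → 0.00567 × 29000 / 9.8 = 16.78 mm
Layer 590–200 hPa: Δp = 390 hPa = 39000 Pa, q̄ = 0.000594 kg/kg → 0.000594 × 39000 / 9.8 = 2.36 mm
PW = 16.32 + 16.78 + 2.36 = 35.46 ≈ 35.5 mm.

PW ≈ 35.5 mm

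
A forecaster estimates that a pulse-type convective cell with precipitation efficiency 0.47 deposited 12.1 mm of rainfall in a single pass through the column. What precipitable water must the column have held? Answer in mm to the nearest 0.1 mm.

PW = rainfall / ε = 12.1 / 0.47 = 25.7 mm.

PW ≈ 25.7 mm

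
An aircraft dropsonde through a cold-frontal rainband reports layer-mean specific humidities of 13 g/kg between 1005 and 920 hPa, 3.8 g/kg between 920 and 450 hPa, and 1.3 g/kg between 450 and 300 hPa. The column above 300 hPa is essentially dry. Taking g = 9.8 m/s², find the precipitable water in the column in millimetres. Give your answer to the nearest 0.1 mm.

PW ≈ 31.5 mm

Precipitable water is the column-integrated vapour mass per unit area: PW = (1/g) Σ q̄ Δp, with q in kg/kg and Δp in Pa (1 kg/m² of water = 1 mm).
Layer 1005–920 hPa: Δp = 85 hPa = 8500 Pa, q̄ = 0.013 kg/kg → 0.013 × 8500 / 9.8 = 11.28 mm
Layer 920–450 hPa: Δp = 470 hPa = 47000 Pa, q̄ = 0.0038 kg/kg → 0.0038 × 47000 / 9.8 = 18.22 mm
Layer 450–300 hPa: Δp = 150 hPa = 15000 Pa, q̄ = 0.0013 kg/kg → 0.0013 × 15000 / 9.8 = 1.99 mm
PW = 11.28 + 18.22 + 1.99 = 31.49 ≈ 31.5 mm.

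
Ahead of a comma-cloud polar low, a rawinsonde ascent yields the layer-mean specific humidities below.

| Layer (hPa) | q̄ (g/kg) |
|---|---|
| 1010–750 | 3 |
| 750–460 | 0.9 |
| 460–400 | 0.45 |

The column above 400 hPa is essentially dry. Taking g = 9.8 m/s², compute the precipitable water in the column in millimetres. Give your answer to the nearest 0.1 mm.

Precipitable water is the column-integrated vapour mass per unit area: PW = (1/g) Σ q̄ Δp, with q in kg/kg and Δp in Pa (1 kg/m² of water = 1 mm).
Layer 1010–750 hPa: Δp = 260 hPa = 26000 Pa, q̄ = 0.003 kg/kg → 0.003 × 26000 / 9.8 = 7.96 mm
Layer 750–460 hPa: Δp = 290 hPa = 29000 Pa, q̄ = 0.0009 kg/kg → 0.0009 × 29000 / 9.8 = 2.66 mm
Layer 460–400 hPa: Δp = 60 hPa = 6000 Pa, q̄ = 0.00045 kg/kg → 0.00045 × 6000 / 9.8 = 0.28 mm
PW = 7.96 + 2.66 + 0.28 = 10.90 ≈ 10.9 mm.

PW ≈ 10.9 mm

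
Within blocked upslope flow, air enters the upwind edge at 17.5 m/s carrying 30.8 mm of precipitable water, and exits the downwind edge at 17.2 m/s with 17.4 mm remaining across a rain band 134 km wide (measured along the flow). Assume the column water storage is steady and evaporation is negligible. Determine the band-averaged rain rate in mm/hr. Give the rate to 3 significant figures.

Column moisture flux per unit crosswind length is F = V × PW.
Inflow: F_in = 17.5 × 30.8 = 539 mm·m/s
Outflow: F_out = 17.2 × 17.4 = 299.28 mm·m/s
Steady-state rate R = (F_in − F_out)/L = (539 − 299.28) / 134000 m = 1.789e-03 mm/s.
R = 1.789e-03 × 3600 = 6.44 mm/hr.

R ≈ 6.44 mm/hr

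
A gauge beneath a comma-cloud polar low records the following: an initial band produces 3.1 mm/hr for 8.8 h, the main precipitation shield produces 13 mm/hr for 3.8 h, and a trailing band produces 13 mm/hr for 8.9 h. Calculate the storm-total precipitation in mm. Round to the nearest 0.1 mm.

Total = Σ Rᵢ Δtᵢ = 3.1 × 8.8 + 13 × 3.8 + 13 × 8.9
      = 27.28 + 49.4 + 115.7 = 192.4 mm.

total ≈ 192.4 mm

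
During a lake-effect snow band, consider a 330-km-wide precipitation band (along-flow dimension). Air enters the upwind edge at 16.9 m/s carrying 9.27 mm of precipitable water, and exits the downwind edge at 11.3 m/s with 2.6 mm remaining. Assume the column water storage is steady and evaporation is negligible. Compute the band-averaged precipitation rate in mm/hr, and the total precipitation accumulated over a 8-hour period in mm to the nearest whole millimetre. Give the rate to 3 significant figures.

Column moisture flux per unit crosswind length is F = V × PW.
Inflow: F_in = 16.9 × 9.27 = 156.663 mm·m/s
Outflow: F_out = 11.3 × 2.6 = 29.38 mm·m/s
Steady-state rate R = (F_in − F_out)/L = (156.663 − 29.38) / 330000 m = 3.857e-04 mm/s.
R = 3.857e-04 × 3600 = 1.39 mm/hr.
Over 8 h: total = 1.39 × 8 = 11.12 ≈ 11 mm.

R ≈ 1.39 mm/hr; total ≈ 11 mm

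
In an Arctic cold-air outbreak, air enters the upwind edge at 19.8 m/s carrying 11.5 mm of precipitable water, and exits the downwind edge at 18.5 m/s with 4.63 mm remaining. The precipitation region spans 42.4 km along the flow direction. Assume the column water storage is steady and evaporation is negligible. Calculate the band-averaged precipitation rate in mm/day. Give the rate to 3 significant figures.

Column moisture flux per unit crosswind length is F = V × PW.
Inflow: F_in = 19.8 × 11.5 = 227.7 mm·m/s
Outflow: F_out = 18.5 × 4.63 = 85.655 mm·m/s
Steady-state rate R = (F_in − F_out)/L = (227.7 − 85.655) / 42400 m = 3.350e-03 mm/s.
R = 3.350e-03 × 3600 × 24 = 289 mm/day.

R ≈ 289 mm/day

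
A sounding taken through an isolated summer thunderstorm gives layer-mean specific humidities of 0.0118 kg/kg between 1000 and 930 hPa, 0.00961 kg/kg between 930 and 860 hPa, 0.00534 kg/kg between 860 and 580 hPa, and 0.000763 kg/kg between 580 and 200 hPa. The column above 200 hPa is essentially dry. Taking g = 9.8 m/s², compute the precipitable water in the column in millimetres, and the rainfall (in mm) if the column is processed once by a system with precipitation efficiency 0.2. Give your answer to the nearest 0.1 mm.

Precipitable water is the column-integrated vapour mass per unit area: PW = (1/g) Σ q̄ Δp, with q in kg/kg and Δp in Pa (1 kg/m² of water = 1 mm).
Layer 1000–930 hPa: Δp = 70 hPa = 7000 Pa, q̄ = 0.0118 kg/kg → 0.0118 × 7000 / 9.8 = 8.43 mm
Layer 930–860 hPa: Δp = 70 hPa = 7000 Pa, q̄ = 0.00961 kg/kg → 0.00961 × 7000 / 9.8 = 6.86 mm
Layer 860–580 hPa: Δp = 280 hPa = 28000 Pa, q̄ = 0.00534 kg/kg → 0.00534 × 28000 / 9.8 = 15.26 mm
Layer 580–200 hPa: Δp = 380 hPa = 38000 Pa, q̄ = 0.000763 kg/kg → 0.000763 × 38000 / 9.8 = 2.96 mm
PW = 8.43 + 6.86 + 15.26 + 2.96 = 33.51 ≈ 33.5 mm.
Rainfall = ε × PW = 0.2 × 33.5 = 6.7 mm.

PW ≈ 33.5 mm; rainfall ≈ 6.7 mm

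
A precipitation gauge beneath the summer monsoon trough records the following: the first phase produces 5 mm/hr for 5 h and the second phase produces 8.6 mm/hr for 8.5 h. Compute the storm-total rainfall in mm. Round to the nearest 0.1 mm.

total ≈ 98.1 mm

Total = Σ Rᵢ Δtᵢ = 5 × 5 + 8.6 × 8.5
      = 25 + 73.1 = 98.1 mm.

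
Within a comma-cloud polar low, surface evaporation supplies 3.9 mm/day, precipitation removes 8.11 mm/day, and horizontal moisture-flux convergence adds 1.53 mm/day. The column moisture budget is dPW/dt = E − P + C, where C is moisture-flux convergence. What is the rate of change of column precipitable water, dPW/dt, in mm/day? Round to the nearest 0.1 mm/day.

dPW/dt ≈ -2.7 mm/day

dPW/dt = E − P + C = 3.9 − 8.11 + (1.53) = -2.7 mm/day.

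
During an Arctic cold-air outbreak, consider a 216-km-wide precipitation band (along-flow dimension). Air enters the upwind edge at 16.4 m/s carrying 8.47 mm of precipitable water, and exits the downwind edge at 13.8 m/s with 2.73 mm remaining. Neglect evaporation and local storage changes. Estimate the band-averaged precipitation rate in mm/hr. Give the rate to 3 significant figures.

R ≈ 1.69 mm/hr

Column moisture flux per unit crosswind length is F = V × PW.
Inflow: F_in = 16.4 × 8.47 = 138.908 mm·m/s
Outflow: F_out = 13.8 × 2.73 = 37.674 mm·m/s
Steady-state rate R = (F_in − F_out)/L = (138.908 − 37.674) / 216000 m = 4.687e-04 mm/s.
R = 4.687e-04 × 3600 = 1.69 mm/hr.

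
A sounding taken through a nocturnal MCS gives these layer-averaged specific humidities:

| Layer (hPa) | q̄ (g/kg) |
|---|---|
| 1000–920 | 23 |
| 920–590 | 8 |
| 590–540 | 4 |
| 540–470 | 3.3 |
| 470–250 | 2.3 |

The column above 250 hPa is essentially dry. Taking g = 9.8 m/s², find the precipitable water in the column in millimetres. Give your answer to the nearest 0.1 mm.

Precipitable water is the column-integrated vapour mass per unit area: PW = (1/g) Σ q̄ Δp, with q in kg/kg and Δp in Pa (1 kg/m² of water = 1 mm).
Layer 1000–920 hPa: Δp = 80 hPa = 8000 Pa, q̄ = 0.023 kg/kg → 0.023 × 8000 / 9.8 = 18.78 mm
Layer 920–590 hPa: Δp = 330 hPa = 33000 Pa, q̄ = 0.008 kg/kg → 0.008 × 33000 / 9.8 = 26.94 mm
Layer 590–540 hPa: Δp = 50 hPa = 5000 Pa, q̄ = 0.004 kg/kg → 0.004 × 5000 / 9.8 = 2.04 mm
Layer 540–470 hPa: Δp = 70 hPa = 7000 Pa, q̄ = 0.0033 kg/kg → 0.0033 × 7000 / 9.8 = 2.36 mm
Layer 470–250 hPa: Δp = 220 hPa = 22000 Pa, q̄ = 0.0023 kg/kg → 0.0023 × 22000 / 9.8 = 5.16 mm
PW = 18.78 + 26.94 + 2.04 + 2.36 + 5.16 = 55.28 ≈ 55.3 mm.

PW ≈ 55.3 mm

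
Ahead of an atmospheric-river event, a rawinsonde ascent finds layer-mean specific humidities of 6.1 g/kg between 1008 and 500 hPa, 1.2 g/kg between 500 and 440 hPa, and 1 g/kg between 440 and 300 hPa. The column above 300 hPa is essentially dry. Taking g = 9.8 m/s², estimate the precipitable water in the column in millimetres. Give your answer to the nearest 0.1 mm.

Precipitable water is the column-integrated vapour mass per unit area: PW = (1/g) Σ q̄ Δp, with q in kg/kg and Δp in Pa (1 kg/m² of water = 1 mm).
Layer 1008–500 hPa: Δp = 508 hPa = 50800 Pa, q̄ = 0.0061 kg/kg → 0.0061 × 50800 / 9.8 = 31.62 mm
Layer 500–440 hPa: Δp = 60 hPa = 6000 Pa, q̄ = 0.0012 kg/kg → 0.0012 × 6000 / 9.8 = 0.73 mm
Layer 440–300 hPa: Δp = 140 hPa = 14000 Pa, q̄ = 0.001 kg/kg → 0.001 × 14000 / 9.8 = 1.43 mm
PW = 31.62 + 0.73 + 1.43 = 33.78 ≈ 33.8 mm.

PW ≈ 33.8 mm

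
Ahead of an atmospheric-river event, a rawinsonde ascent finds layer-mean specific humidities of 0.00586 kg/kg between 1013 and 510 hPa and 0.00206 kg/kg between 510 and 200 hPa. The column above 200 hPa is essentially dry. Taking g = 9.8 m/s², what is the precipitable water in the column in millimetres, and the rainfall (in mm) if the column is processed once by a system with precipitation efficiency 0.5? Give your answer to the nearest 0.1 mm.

Precipitable water is the column-integrated vapour mass per unit area: PW = (1/g) Σ q̄ Δp, with q in kg/kg and Δp in Pa (1 kg/m² of water = 1 mm).
Layer 1013–510 hPa: Δp = 503 hPa = 50300 Pa, q̄ = 0.00586 kg/kg → 0.00586 × 50300 / 9.8 = 30.08 mm
Layer 510–200 hPa: Δp = 310 hPa = 31000 Pa, q̄ = 0.00206 kg/kg → 0.00206 × 31000 / 9.8 = 6.52 mm
PW = 30.08 + 6.52 = 36.60 ≈ 36.6 mm.
Rainfall = ε × PW = 0.5 × 36.6 = 18.3 mm.

PW ≈ 36.6 mm; rainfall ≈ 18.3 mm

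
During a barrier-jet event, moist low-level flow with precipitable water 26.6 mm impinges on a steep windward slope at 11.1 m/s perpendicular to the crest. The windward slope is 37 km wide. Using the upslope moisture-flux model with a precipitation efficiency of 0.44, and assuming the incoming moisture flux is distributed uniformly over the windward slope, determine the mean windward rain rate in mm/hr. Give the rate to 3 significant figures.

Incoming column moisture flux per unit ridge length: F = V × PW = 11.1 × 26.6 = 295.26 mm·m/s.
Spread over the 37 km slope with efficiency ε = 0.44: R = ε·F/W = 0.44 × 295.26 / 37000 m = 3.511e-03 mm/s.
R = 3.511e-03 × 3600 = 12.6 mm/hr.

R ≈ 12.6 mm/hr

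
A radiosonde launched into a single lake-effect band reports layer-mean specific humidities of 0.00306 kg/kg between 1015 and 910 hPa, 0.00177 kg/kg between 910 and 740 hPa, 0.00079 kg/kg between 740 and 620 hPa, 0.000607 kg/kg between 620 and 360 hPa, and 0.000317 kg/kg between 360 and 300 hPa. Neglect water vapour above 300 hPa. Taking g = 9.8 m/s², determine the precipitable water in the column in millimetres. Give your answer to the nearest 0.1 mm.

Precipitable water is the column-integrated vapour mass per unit area: PW = (1/g) Σ q̄ Δp, with q in kg/kg and Δp in Pa (1 kg/m² of water = 1 mm).
Layer 1015–910 hPa: Δp = 105 hPa = 10500 Pa, q̄ = 0.00306 kg/kg → 0.00306 × 10500 / 9.8 = 3.28 mm
Layer 910–740 hPa: Δp = 170 hPa = 17000 Pa, q̄ = 0.00177 kg/kg → 0.00177 × 17000 / 9.8 = 3.07 mm
Layer 740–620 hPa: Δp = 120 hPa = 12000 Pa, q̄ = 0.00079 kg/kg → 0.00079 × 12000 / 9.8 = 0.97 mm
Layer 620–360 hPa: Δp = 260 hPa = 26000 Pa, q̄ = 0.000607 kg/kg → 0.000607 × 26000 / 9.8 = 1.61 mm
Layer 360–300 hPa: Δp = 60 hPa = 6000 Pa, q̄ = 0.000317 kg/kg → 0.000317 × 6000 / 9.8 = 0.19 mm
PW = 3.28 + 3.07 + 0.97 + 1.61 + 0.19 = 9.12 ≈ 9.1 mm.

PW ≈ 9.1 mm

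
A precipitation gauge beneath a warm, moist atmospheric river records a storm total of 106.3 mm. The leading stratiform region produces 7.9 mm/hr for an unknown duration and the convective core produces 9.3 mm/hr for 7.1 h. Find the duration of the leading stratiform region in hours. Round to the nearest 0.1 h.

Known phases: 9.3 × 7.1 = 66.03 mm.
Remaining depth = 106.3 − 66.03 = 40.27 mm.
Duration = 40.27 / 7.9 = 5.1 h.

duration ≈ 5.1 h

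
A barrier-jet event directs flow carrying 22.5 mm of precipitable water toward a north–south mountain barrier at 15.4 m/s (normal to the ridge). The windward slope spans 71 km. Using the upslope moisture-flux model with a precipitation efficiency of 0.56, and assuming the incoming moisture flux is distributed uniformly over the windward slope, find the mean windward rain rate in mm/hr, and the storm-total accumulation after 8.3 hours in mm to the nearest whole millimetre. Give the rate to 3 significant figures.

R ≈ 9.84 mm/hr; total ≈ 82 mm

Incoming column moisture flux per unit ridge length: F = V × PW = 15.4 × 22.5 = 346.5 mm·m/s.
Spread over the 71 km slope with efficiency ε = 0.56: R = ε·F/W = 0.56 × 346.5 / 71000 m = 2.733e-03 mm/s.
R = 2.733e-03 × 3600 = 9.84 mm/hr.
Over 8.3 h: total = 9.84 × 8.3 = 81.672 ≈ 82 mm.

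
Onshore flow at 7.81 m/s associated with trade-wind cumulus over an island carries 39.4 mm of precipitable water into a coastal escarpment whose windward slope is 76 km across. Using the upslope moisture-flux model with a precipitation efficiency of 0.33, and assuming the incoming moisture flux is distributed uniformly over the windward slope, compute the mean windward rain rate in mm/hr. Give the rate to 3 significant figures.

Incoming column moisture flux per unit ridge length: F = V × PW = 7.81 × 39.4 = 307.714 mm·m/s.
Spread over the 76 km slope with efficiency ε = 0.33: R = ε·F/W = 0.33 × 307.714 / 76000 m = 1.336e-03 mm/s.
R = 1.336e-03 × 3600 = 4.81 mm/hr.

R ≈ 4.81 mm/hr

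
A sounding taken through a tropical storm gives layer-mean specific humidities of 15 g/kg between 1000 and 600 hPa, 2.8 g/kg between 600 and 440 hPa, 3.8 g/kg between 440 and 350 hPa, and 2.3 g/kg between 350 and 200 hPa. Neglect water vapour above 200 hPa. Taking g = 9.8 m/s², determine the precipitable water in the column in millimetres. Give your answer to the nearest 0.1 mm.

PW ≈ 72.8 mm

Precipitable water is the column-integrated vapour mass per unit area: PW = (1/g) Σ q̄ Δp, with q in kg/kg and Δp in Pa (1 kg/m² of water = 1 mm).
Layer 1000–600 hPa: Δp = 400 hPa = 40000 Pa, q̄ = 0.015 kg/kg → 0.015 × 40000 / 9.8 = 61.22 mm
Layer 600–440 hPa: Δp = 160 hPa = 16000 Pa, q̄ = 0.0028 kg/kg → 0.0028 × 16000 / 9.8 = 4.57 mm
Layer 440–350 hPa: Δp = 90 hPa = 9000 Pa, q̄ = 0.0038 kg/kg → 0.0038 × 9000 / 9.8 = 3.49 mm
Layer 350–200 hPa: Δp = 150 hPa = 15000 Pa, q̄ = 0.0023 kg/kg → 0.0023 × 15000 / 9.8 = 3.52 mm
PW = 61.22 + 4.57 + 3.49 + 3.52 = 72.80 ≈ 72.8 mm.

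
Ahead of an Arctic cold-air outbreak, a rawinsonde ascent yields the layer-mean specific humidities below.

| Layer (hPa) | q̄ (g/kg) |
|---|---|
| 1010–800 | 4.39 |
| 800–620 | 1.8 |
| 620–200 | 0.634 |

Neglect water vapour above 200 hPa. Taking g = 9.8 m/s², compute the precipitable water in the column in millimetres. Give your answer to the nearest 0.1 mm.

PW ≈ 15.4 mm

Precipitable water is the column-integrated vapour mass per unit area: PW = (1/g) Σ q̄ Δp, with q in kg/kg and Δp in Pa (1 kg/m² of water = 1 mm).
Layer 1010–800 hPa: Δp = 210 hPa = 21000 Pa, q̄ = 0.00439 kg/kg → 0.00439 × 21000 / 9.8 = 9.41 mm
Layer 800–620 hPa: Δp = 180 hPa = 18000 Pa, q̄ = 0.0018 kg/kg → 0.0018 × 18000 / 9.8 = 3.31 mm
Layer 620–200 hPa: Δp = 420 hPa = 42000 Pa, q̄ = 0.000634 kg/kg → 0.000634 × 42000 / 9.8 = 2.72 mm
PW = 9.41 + 3.31 + 2.72 = 15.44 ≈ 15.4 mm.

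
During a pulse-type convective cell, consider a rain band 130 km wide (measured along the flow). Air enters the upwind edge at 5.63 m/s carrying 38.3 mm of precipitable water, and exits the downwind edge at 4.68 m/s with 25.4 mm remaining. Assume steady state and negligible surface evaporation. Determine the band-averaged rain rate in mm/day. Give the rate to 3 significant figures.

R ≈ 64.3 mm/day

Column moisture flux per unit crosswind length is F = V × PW.
Inflow: F_in = 5.63 × 38.3 = 215.629 mm·m/s
Outflow: F_out = 4.68 × 25.4 = 118.872 mm·m/s
Steady-state rate R = (F_in − F_out)/L = (215.629 − 118.872) / 130000 m = 7.443e-04 mm/s.
R = 7.443e-04 × 3600 × 24 = 64.3 mm/day.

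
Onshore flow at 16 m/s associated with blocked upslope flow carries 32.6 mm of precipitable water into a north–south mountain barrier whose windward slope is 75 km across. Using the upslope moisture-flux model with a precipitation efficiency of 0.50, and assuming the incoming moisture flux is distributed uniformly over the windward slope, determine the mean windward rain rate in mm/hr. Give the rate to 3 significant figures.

Incoming column moisture flux per unit ridge length: F = V × PW = 16 × 32.6 = 521.6 mm·m/s.
Spread over the 75 km slope with efficiency ε = 0.50: R = ε·F/W = 0.50 × 521.6 / 75000 m = 3.477e-03 mm/s.
R = 3.477e-03 × 3600 = 12.5 mm/hr.

R ≈ 12.5 mm/hr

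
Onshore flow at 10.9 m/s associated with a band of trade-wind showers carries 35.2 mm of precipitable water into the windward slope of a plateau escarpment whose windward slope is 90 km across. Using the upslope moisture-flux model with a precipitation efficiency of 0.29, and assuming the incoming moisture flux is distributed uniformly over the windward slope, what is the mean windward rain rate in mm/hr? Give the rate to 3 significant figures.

Incoming column moisture flux per unit ridge length: F = V × PW = 10.9 × 35.2 = 383.68 mm·m/s.
Spread over the 90 km slope with efficiency ε = 0.29: R = ε·F/W = 0.29 × 383.68 / 90000 m = 1.236e-03 mm/s.
R = 1.236e-03 × 3600 = 4.45 mm/hr.

R ≈ 4.45 mm/hr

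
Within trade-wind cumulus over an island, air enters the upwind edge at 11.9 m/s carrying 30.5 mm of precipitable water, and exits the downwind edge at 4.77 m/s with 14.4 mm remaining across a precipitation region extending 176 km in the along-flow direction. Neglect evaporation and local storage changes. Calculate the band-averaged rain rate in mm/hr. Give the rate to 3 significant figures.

R ≈ 6.02 mm/hr

Column moisture flux per unit crosswind length is F = V × PW.
Inflow: F_in = 11.9 × 30.5 = 362.95 mm·m/s
Outflow: F_out = 4.77 × 14.4 = 68.688 mm·m/s
Steady-state rate R = (F_in − F_out)/L = (362.95 − 68.688) / 176000 m = 1.672e-03 mm/s.
R = 1.672e-03 × 3600 = 6.02 mm/hr.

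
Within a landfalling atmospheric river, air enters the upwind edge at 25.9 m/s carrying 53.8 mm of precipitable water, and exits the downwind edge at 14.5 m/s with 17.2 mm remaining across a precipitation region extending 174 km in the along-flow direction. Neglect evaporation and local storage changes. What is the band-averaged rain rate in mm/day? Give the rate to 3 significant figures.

R ≈ 568 mm/day

Column moisture flux per unit crosswind length is F = V × PW.
Inflow: F_in = 25.9 × 53.8 = 1393.42 mm·m/s
Outflow: F_out = 14.5 × 17.2 = 249.4 mm·m/s
Steady-state rate R = (F_in − F_out)/L = (1393.42 − 249.4) / 174000 m = 6.575e-03 mm/s.
R = 6.575e-03 × 3600 × 24 = 568 mm/day.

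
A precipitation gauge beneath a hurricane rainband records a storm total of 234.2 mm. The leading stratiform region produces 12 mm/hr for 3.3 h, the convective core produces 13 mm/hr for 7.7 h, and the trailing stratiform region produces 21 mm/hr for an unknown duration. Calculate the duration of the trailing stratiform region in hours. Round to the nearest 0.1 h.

Known phases: 12 × 3.3 + 13 × 7.7 = 39.6 + 100.1 = 139.7 mm.
Remaining depth = 234.2 − 139.7 = 94.5 mm.
Duration = 94.5 / 21 = 4.5 h.

duration ≈ 4.5 h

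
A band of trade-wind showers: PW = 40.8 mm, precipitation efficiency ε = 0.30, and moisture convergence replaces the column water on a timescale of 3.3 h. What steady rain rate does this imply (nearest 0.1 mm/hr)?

Each overturning extracts ε × PW = 0.30 × 40.8 = 12.24 mm.
Rate = ε·PW / τ = 12.24 / 3.3 h = 3.7 mm/hr.

R ≈ 3.7 mm/hr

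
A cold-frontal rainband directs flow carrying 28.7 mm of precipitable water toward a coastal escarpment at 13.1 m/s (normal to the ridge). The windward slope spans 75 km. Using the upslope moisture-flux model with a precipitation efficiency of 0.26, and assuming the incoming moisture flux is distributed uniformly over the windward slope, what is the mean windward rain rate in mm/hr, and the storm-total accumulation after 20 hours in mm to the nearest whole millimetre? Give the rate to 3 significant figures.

Incoming column moisture flux per unit ridge length: F = V × PW = 13.1 × 28.7 = 375.97 mm·m/s.
Spread over the 75 km slope with efficiency ε = 0.26: R = ε·F/W = 0.26 × 375.97 / 75000 m = 1.303e-03 mm/s.
R = 1.303e-03 × 3600 = 4.69 mm/hr.
Over 20 h: total = 4.69 × 20 = 93.8 ≈ 94 mm.

R ≈ 4.69 mm/hr; total ≈ 94 mm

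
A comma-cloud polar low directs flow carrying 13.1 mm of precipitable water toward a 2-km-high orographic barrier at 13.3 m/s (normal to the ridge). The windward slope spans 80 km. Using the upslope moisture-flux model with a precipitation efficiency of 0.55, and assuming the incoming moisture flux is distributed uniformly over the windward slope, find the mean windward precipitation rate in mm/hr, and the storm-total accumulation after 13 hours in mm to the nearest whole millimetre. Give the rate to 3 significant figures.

Incoming column moisture flux per unit ridge length: F = V × PW = 13.3 × 13.1 = 174.23 mm·m/s.
Spread over the 80 km slope with efficiency ε = 0.55: R = ε·F/W = 0.55 × 174.23 / 80000 m = 1.198e-03 mm/s.
R = 1.198e-03 × 3600 = 4.31 mm/hr.
Over 13 h: total = 4.31 × 13 = 56.03 ≈ 56 mm.

R ≈ 4.31 mm/hr; total ≈ 56 mm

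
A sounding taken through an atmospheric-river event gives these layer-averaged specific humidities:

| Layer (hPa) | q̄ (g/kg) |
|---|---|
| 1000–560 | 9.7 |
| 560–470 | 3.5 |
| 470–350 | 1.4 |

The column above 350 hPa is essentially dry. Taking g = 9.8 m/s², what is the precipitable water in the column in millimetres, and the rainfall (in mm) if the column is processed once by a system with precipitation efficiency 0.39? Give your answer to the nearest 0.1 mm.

PW ≈ 48.5 mm; rainfall ≈ 18.9 mm

Precipitable water is the column-integrated vapour mass per unit area: PW = (1/g) Σ q̄ Δp, with q in kg/kg and Δp in Pa (1 kg/m² of water = 1 mm).
Layer 1000–560 hPa: Δp = 440 hPa = 44000 Pa, q̄ = 0.0097 kg/kg → 0.0097 × 44000 / 9.8 = 43.55 mm
Layer 560–470 hPa: Δp = 90 hPa = 9000 Pa, q̄ = 0.0035 kg/kg → 0.0035 × 9000 / 9.8 = 3.21 mm
Layer 470–350 hPa: Δp = 120 hPa = 12000 Pa, q̄ = 0.0014 kg/kg → 0.0014 × 12000 / 9.8 = 1.71 mm
PW = 43.55 + 3.21 + 1.71 = 48.47 ≈ 48.5 mm.
Rainfall = ε × PW = 0.39 × 48.5 = 18.9 mm.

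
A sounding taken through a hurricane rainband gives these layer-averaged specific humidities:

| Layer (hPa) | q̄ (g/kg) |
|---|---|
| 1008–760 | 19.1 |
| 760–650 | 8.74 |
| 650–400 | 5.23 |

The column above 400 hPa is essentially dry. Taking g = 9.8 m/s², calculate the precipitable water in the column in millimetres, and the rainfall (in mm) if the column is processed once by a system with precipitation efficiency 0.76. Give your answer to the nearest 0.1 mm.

PW ≈ 71.5 mm; rainfall ≈ 54.3 mm

Precipitable water is the column-integrated vapour mass per unit area: PW = (1/g) Σ q̄ Δp, with q in kg/kg and Δp in Pa (1 kg/m² of water = 1 mm).
Layer 1008–760 hPa: Δp = 248 hPa = 24800 Pa, q̄ = 0.0191 kg/kg → 0.0191 × 24800 / 9.8 = 48.33 mm
Layer 760–650 hPa: Δp = 110 hPa = 11000 Pa, q̄ = 0.00874 kg/kg → 0.00874 × 11000 / 9.8 = 9.81 mm
Layer 650–400 hPa: Δp = 250 hPa = 25000 Pa, q̄ = 0.00523 kg/kg → 0.00523 × 25000 / 9.8 = 13.34 mm
PW = 48.33 + 9.81 + 13.34 = 71.48 ≈ 71.5 mm.
Rainfall = ε × PW = 0.76 × 71.5 = 54.3 mm.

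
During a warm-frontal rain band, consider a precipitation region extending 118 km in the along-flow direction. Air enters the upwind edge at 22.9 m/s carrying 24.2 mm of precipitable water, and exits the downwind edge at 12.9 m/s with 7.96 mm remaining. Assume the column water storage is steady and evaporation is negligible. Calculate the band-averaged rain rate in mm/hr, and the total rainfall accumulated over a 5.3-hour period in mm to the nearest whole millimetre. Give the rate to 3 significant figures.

Column moisture flux per unit crosswind length is F = V × PW.
Inflow: F_in = 22.9 × 24.2 = 554.18 mm·m/s
Outflow: F_out = 12.9 × 7.96 = 102.684 mm·m/s
Steady-state rate R = (F_in − F_out)/L = (554.18 − 102.684) / 118000 m = 3.826e-03 mm/s.
R = 3.826e-03 × 3600 = 13.8 mm/hr.
Over 5.3 h: total = 13.8 × 5.3 = 73.14 ≈ 73 mm.

R ≈ 13.8 mm/hr; total ≈ 73 mm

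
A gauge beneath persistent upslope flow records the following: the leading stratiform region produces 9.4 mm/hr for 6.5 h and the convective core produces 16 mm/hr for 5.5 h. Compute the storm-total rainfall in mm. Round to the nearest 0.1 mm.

total ≈ 149.1 mm

Total = Σ Rᵢ Δtᵢ = 9.4 × 6.5 + 16 × 5.5
      = 61.1 + 88 = 149.1 mm.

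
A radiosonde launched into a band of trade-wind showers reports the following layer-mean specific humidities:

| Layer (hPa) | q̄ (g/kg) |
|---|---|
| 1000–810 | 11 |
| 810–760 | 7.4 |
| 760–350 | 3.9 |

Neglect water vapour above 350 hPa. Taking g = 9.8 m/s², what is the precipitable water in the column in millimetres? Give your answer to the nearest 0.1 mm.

Precipitable water is the column-integrated vapour mass per unit area: PW = (1/g) Σ q̄ Δp, with q in kg/kg and Δp in Pa (1 kg/m² of water = 1 mm).
Layer 1000–810 hPa: Δp = 190 hPa = 19000 Pa, q̄ = 0.011 kg/kg → 0.011 × 19000 / 9.8 = 21.33 mm
Layer 810–760 hPa: Δp = 50 hPa = 5000 Pa, q̄ = 0.0074 kg/kg → 0.0074 × 5000 / 9.8 = 3.78 mm
Layer 760–350 hPa: Δp = 410 hPa = 41000 Pa, q̄ = 0.0039 kg/kg → 0.0039 × 41000 / 9.8 = 16.32 mm
PW = 21.33 + 3.78 + 16.32 = 41.43 ≈ 41.4 mm.

PW ≈ 41.4 mm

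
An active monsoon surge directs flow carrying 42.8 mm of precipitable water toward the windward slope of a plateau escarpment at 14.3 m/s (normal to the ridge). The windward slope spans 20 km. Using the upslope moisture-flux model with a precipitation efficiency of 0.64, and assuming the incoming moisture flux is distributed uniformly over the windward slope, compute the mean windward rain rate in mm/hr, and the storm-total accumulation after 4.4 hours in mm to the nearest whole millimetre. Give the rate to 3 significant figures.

R ≈ 70.5 mm/hr; total ≈ 310 mm

Incoming column moisture flux per unit ridge length: F = V × PW = 14.3 × 42.8 = 612.04 mm·m/s.
Spread over the 20 km slope with efficiency ε = 0.64: R = ε·F/W = 0.64 × 612.04 / 20000 m = 1.959e-02 mm/s.
R = 1.959e-02 × 3600 = 70.5 mm/hr.
Over 4.4 h: total = 70.5 × 4.4 = 310.2 ≈ 310 mm.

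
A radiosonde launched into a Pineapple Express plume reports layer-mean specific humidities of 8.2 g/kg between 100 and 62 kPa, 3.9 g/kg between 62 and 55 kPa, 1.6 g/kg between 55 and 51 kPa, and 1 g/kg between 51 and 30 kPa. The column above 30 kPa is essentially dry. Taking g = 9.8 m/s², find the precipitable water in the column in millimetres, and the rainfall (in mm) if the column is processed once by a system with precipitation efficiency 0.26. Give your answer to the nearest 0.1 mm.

Precipitable water is the column-integrated vapour mass per unit area: PW = (1/g) Σ q̄ Δp, with q in kg/kg and Δp in Pa (1 kg/m² of water = 1 mm).
Layer 100–62 kPa: Δp = 380 hPa = 38000 Pa, q̄ = 0.0082 kg/kg → 0.0082 × 38000 / 9.8 = 31.80 mm
Layer 62–55 kPa: Δp = 70 hPa = 7000 Pa, q̄ = 0.0039 kg/kg → 0.0039 × 7000 / 9.8 = 2.79 mm
Layer 55–51 kPa: Δp = 40 hPa = 4000 Pa, q̄ = 0.0016 kg/kg → 0.0016 × 4000 / 9.8 = 0.65 mm
Layer 51–30 kPa: Δp = 210 hPa = 21000 Pa, q̄ = 0.001 kg/kg → 0.001 × 21000 / 9.8 = 2.14 mm
PW = 31.80 + 2.79 + 0.65 + 2.14 = 37.38 ≈ 37.4 mm.
Rainfall = ε × PW = 0.26 × 37.4 = 9.7 mm.

PW ≈ 37.4 mm; rainfall ≈ 9.7 mm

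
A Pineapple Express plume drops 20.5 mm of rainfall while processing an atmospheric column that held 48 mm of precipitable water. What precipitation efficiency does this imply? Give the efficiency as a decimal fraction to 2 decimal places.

ε ≈ 0.43

ε = rainfall / PW = 20.5 / 48 = 0.43.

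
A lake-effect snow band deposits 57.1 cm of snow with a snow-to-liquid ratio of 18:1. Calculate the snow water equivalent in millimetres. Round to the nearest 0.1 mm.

SWE = snow depth / ratio = 57.1 cm / 18 = 3.172 cm = 31.7 mm.

SWE ≈ 31.7 mm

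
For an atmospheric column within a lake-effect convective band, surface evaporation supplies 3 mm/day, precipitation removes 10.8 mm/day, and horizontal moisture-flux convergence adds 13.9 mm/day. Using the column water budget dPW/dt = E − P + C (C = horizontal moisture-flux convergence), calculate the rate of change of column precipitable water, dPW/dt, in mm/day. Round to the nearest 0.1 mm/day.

dPW/dt = E − P + C = 3 − 10.8 + (13.9) = 6.1 mm/day.

dPW/dt ≈ 6.1 mm/day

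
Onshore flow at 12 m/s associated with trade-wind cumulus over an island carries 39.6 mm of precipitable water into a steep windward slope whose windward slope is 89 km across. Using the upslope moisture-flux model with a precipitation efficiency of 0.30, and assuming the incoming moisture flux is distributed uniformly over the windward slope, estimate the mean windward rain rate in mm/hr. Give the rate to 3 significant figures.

Incoming column moisture flux per unit ridge length: F = V × PW = 12 × 39.6 = 475.2 mm·m/s.
Spread over the 89 km slope with efficiency ε = 0.30: R = ε·F/W = 0.30 × 475.2 / 89000 m = 1.602e-03 mm/s.
R = 1.602e-03 × 3600 = 5.77 mm/hr.

R ≈ 5.77 mm/hr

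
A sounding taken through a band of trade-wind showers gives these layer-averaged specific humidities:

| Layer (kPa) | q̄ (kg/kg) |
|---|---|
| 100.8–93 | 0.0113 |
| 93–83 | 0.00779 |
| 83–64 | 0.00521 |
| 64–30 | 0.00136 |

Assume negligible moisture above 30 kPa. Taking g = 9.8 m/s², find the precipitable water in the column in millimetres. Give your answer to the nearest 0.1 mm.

Precipitable water is the column-integrated vapour mass per unit area: PW = (1/g) Σ q̄ Δp, with q in kg/kg and Δp in Pa (1 kg/m² of water = 1 mm).
Layer 100.8–93 kPa: Δp = 78 hPa = 7800 Pa, q̄ = 0.0113 kg/kg → 0.0113 × 7800 / 9.8 = 8.99 mm
Layer 93–83 kPa: Δp = 100 hPa = 10000 Pa, q̄ = 0.00779 kg/kg → 0.00779 × 10000 / 9.8 = 7.95 mm
Layer 83–64 kPa: Δp = 190 hPa = 19000 Pa, q̄ = 0.00521 kg/kg → 0.00521 × 19000 / 9.8 = 10.10 mm
Layer 64–30 kPa: Δp = 340 hPa = 34000 Pa, q̄ = 0.00136 kg/kg → 0.00136 × 34000 / 9.8 = 4.72 mm
PW = 8.99 + 7.95 + 10.10 + 4.72 = 31.76 ≈ 31.8 mm.

PW ≈ 31.8 mm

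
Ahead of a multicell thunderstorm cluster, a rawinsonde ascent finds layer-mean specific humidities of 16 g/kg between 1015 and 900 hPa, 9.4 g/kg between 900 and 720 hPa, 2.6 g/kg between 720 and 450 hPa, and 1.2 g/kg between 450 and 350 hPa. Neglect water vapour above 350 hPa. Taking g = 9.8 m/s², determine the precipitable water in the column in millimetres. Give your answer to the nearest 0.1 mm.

Precipitable water is the column-integrated vapour mass per unit area: PW = (1/g) Σ q̄ Δp, with q in kg/kg and Δp in Pa (1 kg/m² of water = 1 mm).
Layer 1015–900 hPa: Δp = 115 hPa = 11500 Pa, q̄ = 0.016 kg/kg → 0.016 × 11500 / 9.8 = 18.78 mm
Layer 900–720 hPa: Δp = 180 hPa = 18000 Pa, q̄ = 0.0094 kg/kg → 0.0094 × 18000 / 9.8 = 17.27 mm
Layer 720–450 hPa: Δp = 270 hPa = 27000 Pa, q̄ = 0.0026 kg/kg → 0.0026 × 27000 / 9.8 = 7.16 mm
Layer 450–350 hPa: Δp = 100 hPa = 10000 Pa, q̄ = 0.0012 kg/kg → 0.0012 × 10000 / 9.8 = 1.22 mm
PW = 18.78 + 17.27 + 7.16 + 1.22 = 44.43 ≈ 44.4 mm.

PW ≈ 44.4 mm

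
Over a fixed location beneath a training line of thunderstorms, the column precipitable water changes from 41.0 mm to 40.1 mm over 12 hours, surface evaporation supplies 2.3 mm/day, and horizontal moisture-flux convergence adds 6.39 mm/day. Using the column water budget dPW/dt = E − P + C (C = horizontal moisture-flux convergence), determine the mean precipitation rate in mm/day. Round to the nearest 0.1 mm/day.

P ≈ 10.5 mm/day

dPW/dt = (40.1 − 41.0) mm / (12/24 day) = -1.800 mm/day.
P = E + C − dPW/dt = 2.3 + (6.39) − (-1.800) = 10.5 mm/day.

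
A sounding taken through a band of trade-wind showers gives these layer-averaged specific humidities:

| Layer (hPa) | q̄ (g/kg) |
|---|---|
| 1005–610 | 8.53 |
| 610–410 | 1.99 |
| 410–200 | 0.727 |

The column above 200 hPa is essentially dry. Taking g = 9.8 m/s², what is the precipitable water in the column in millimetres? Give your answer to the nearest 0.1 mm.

PW ≈ 40.0 mm

Precipitable water is the column-integrated vapour mass per unit area: PW = (1/g) Σ q̄ Δp, with q in kg/kg and Δp in Pa (1 kg/m² of water = 1 mm).
Layer 1005–610 hPa: Δp = 395 hPa = 39500 Pa, q̄ = 0.00853 kg/kg → 0.00853 × 39500 / 9.8 = 34.38 mm
Layer 610–410 hPa: Δp = 200 hPa = 20000 Pa, q̄ = 0.00199 kg/kg → 0.00199 × 20000 / 9.8 = 4.06 mm
Layer 410–200 hPa: Δp = 210 hPa = 21000 Pa, q̄ = 0.000727 kg/kg → 0.000727 × 21000 / 9.8 = 1.56 mm
PW = 34.38 + 4.06 + 1.56 = 40.00 ≈ 40.0 mm.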